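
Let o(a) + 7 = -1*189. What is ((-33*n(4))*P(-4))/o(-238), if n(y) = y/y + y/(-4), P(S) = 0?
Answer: 0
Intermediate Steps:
o(a) = -196 (o(a) = -7 - 1*189 = -7 - 189 = -196)
n(y) = 1 - y/4 (n(y) = 1 + y*(-¼) = 1 - y/4)
((-33*n(4))*P(-4))/o(-238) = (-33*(1 - ¼*4)*0)/(-196) = (-33*(1 - 1)*0)*(-1/196) = (-33*0*0)*(-1/196) = (0*0)*(-1/196) = 0*(-1/196) = 0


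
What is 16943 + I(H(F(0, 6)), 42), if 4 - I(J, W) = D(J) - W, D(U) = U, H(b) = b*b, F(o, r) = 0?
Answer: 16989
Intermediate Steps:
H(b) = b²
I(J, W) = 4 + W - J (I(J, W) = 4 - (J - W) = 4 + (W - J) = 4 + W - J)
16943 + I(H(F(0, 6)), 42) = 16943 + (4 + 42 - 1*0²) = 16943 + (4 + 42 - 1*0) = 16943 + (4 + 42 + 0) = 16943 + 46 = 16989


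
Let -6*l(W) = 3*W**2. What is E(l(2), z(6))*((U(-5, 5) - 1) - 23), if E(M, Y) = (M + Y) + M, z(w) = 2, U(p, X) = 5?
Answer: 38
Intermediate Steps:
l(W) = -W**2/2
E(M, Y) = Y + 2*M
E(l(2), z(6))*((U(-5, 5) - 1) - 23) = (2 + 2*(-1/2*2**2))*((5 - 1) - 23) = (2 + 2*(-1/2*4))*(4 - 23) = (2 + 2*(-2))*(-19) = (2 - 4)*(-19) = -2*(-19) = 38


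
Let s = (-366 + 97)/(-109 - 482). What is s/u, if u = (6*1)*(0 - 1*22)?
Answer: -269/78012 ≈ -0.0034482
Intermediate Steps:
s = 269/591 (s = -269/(-591) = -269*(-1/591) = 269/591 ≈ 0.45516)
u = -132 (u = 6*(0 - 22) = 6*(-22) = -132)
s/u = (269/591)/(-132) = (269/591)*(-1/132) = -269/78012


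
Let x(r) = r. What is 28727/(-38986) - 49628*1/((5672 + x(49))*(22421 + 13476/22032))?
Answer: -2256360249274027/3060545741489858 ≈ -0.73724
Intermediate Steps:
28727/(-38986) - 49628*1/((5672 + x(49))*(22421 + 13476/22032)) = 28727/(-38986) - 49628*1/((5672 + 49)*(22421 + 13476/22032)) = 28727*(-1/38986) - 49628*1/(5721*(22421 + 13476*(1/22032))) = -28727/38986 - 49628*1/(5721*(22421 + 1123/1836)) = -28727/38986 - 49628/((41166079/1836)*5721) = -28727/38986 - 49628/78503712653/612 = -28727/38986 - 49628*612/78503712653 = -28727/38986 - 30372336/78503712653 = -2256360249274027/3060545741489858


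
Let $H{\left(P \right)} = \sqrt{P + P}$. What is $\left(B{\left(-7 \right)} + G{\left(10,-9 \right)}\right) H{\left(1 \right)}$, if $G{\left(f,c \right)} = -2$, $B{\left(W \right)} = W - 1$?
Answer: $- 10 \sqrt{2} \approx -14.142$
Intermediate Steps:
$B{\left(W \right)} = -1 + W$ ($B{\left(W \right)} = W - 1 = -1 + W$)
$H{\left(P \right)} = \sqrt{2} \sqrt{P}$ ($H{\left(P \right)} = \sqrt{2 P} = \sqrt{2} \sqrt{P}$)
$\left(B{\left(-7 \right)} + G{\left(10,-9 \right)}\right) H{\left(1 \right)} = \left(\left(-1 - 7\right) - 2\right) \sqrt{2} \sqrt{1} = \left(-8 - 2\right) \sqrt{2} \cdot 1 = - 10 \sqrt{2}$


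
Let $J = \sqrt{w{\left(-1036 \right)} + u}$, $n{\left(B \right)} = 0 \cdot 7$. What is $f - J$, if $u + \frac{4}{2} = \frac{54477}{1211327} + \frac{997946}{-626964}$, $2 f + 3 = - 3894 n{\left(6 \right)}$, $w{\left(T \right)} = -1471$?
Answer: $- \frac{3}{2} - \frac{i \sqrt{1258113583360088485249674}}{29209939278} \approx -1.5 - 38.4 i$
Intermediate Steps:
$n{\left(B \right)} = 0$
$f = - \frac{3}{2}$ ($f = - \frac{3}{2} + \frac{\left(-3894\right) 0}{2} = - \frac{3}{2} + \frac{1}{2} \cdot 0 = - \frac{3}{2} + 0 = - \frac{3}{2} \approx -1.5$)
$u = - \frac{103600025345}{29209939278}$ ($u = -2 + \left(\frac{54477}{1211327} + \frac{997946}{-626964}\right) = -2 + \left(54477 \cdot \frac{1}{1211327} + 997946 \left(- \frac{1}{626964}\right)\right) = -2 + \left(\frac{54477}{1211327} - \frac{498973}{313482}\right) = -2 - \frac{45180146789}{29209939278} = - \frac{103600025345}{29209939278} \approx -3.5467$)
$J = \frac{i \sqrt{1258113583360088485249674}}{29209939278}$ ($J = \sqrt{-1471 - \frac{103600025345}{29209939278}} = \sqrt{- \frac{43071420703283}{29209939278}} = \frac{i \sqrt{1258113583360088485249674}}{29209939278} \approx 38.4 i$)
$f - J = - \frac{3}{2} - \frac{i \sqrt{1258113583360088485249674}}{29209939278}$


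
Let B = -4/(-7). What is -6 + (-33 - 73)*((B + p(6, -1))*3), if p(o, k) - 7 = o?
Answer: -30252/7 ≈ -4321.7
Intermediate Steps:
B = 4/7 (B = -4*(-1/7) = 4/7 ≈ 0.57143)
p(o, k) = 7 + o
-6 + (-33 - 73)*((B + p(6, -1))*3) = -6 + (-33 - 73)*((4/7 + (7 + 6))*3) = -6 - 106*(4/7 + 13)*3 = -6 - 10070*3/7 = -6 - 106*285/7 = -6 - 30210/7 = -30252/7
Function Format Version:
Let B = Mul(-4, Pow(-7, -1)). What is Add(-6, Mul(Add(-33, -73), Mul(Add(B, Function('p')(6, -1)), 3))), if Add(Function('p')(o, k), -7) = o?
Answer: Rational(-30252, 7) ≈ -4321.7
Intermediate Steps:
B = Rational(4, 7) (B = Mul(-4, Rational(-1, 7)) = Rational(4, 7) ≈ 0.57143)
Function('p')(o, k) = Add(7, o)
Add(-6, Mul(Add(-33, -73), Mul(Add(B, Function('p')(6, -1)), 3))) = Add(-6, Mul(Add(-33, -73), Mul(Add(Rational(4, 7), Add(7, 6)), 3))) = Add(-6, Mul(-106, Mul(Add(Rational(4, 7), 13), 3))) = Add(-6, Mul(-106, Mul(Rational(95, 7), 3))) = Add(-6, Mul(-106, Rational(285, 7))) = Add(-6, Rational(-30210, 7)) = Rational(-30252, 7)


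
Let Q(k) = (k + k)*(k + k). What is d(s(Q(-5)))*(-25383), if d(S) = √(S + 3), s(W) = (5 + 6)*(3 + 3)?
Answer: -25383*√69 ≈ -2.1085e+5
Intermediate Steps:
Q(k) = 4*k² (Q(k) = (2*k)*(2*k) = 4*k²)
s(W) = 66 (s(W) = 11*6 = 66)
d(S) = √(3 + S)
d(s(Q(-5)))*(-25383) = √(3 + 66)*(-25383) = √69*(-25383) = -25383*√69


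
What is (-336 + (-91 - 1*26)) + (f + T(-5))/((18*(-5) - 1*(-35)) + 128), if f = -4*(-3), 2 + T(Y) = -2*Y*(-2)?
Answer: -33079/73 ≈ -453.14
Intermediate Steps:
T(Y) = -2 + 4*Y (T(Y) = -2 - 2*Y*(-2) = -2 + 4*Y)
f = 12
(-336 + (-91 - 1*26)) + (f + T(-5))/((18*(-5) - 1*(-35)) + 128) = (-336 + (-91 - 1*26)) + (12 + (-2 + 4*(-5)))/((18*(-5) - 1*(-35)) + 128) = (-336 + (-91 - 26)) + (12 + (-2 - 20))/((-90 + 35) + 128) = (-336 - 117) + (12 - 22)/(-55 + 128) = -453 - 10/73 = -33079/73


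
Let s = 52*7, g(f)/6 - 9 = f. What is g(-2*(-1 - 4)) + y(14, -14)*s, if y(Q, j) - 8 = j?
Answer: -2070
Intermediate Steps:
y(Q, j) = 8 + j
g(f) = 54 + 6*f
s = 364
g(-2*(-1 - 4)) + y(14, -14)*s = (54 + 6*(-2*(-1 - 4))) + (8 - 14)*364 = (54 + 6*(-2*(-5))) - 6*364 = (54 + 6*10) - 2184 = (54 + 60) - 2184 = 114 - 2184 = -2070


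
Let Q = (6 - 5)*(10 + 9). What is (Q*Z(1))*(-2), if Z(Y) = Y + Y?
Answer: -76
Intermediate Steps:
Q = 19 (Q = 1*19 = 19)
Z(Y) = 2*Y
(Q*Z(1))*(-2) = (19*(2*1))*(-2) = (19*2)*(-2) = 38*(-2) = -76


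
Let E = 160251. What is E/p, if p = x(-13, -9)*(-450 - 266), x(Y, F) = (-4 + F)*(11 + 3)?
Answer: 1761/1432 ≈ 1.2297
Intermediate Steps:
x(Y, F) = -56 + 14*F (x(Y, F) = (-4 + F)*14 = -56 + 14*F)
p = 130312 (p = (-56 + 14*(-9))*(-450 - 266) = (-56 - 126)*(-716) = -182*(-716) = 130312)
E/p = 160251/130312 = 160251*(1/130312) = 1761/1432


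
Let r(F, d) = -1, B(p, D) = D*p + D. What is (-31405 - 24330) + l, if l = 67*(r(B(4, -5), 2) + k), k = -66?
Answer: -60224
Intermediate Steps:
B(p, D) = D + D*p
l = -4489 (l = 67*(-1 - 66) = 67*(-67) = -4489)
(-31405 - 24330) + l = (-31405 - 24330) - 4489 = -55735 - 4489 = -60224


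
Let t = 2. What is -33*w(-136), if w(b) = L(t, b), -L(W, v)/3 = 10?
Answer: 990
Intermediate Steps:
L(W, v) = -30 (L(W, v) = -3*10 = -30)
w(b) = -30
-33*w(-136) = -33*(-30) = 990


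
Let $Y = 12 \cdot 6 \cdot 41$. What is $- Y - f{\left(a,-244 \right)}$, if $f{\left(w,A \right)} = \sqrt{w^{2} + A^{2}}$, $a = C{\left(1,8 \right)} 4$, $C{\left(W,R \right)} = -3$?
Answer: $-2952 - 4 \sqrt{3730} \approx -3196.3$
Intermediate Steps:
$a = -12$ ($a = \left(-3\right) 4 = -12$)
$Y = 2952$ ($Y = 72 \cdot 41 = 2952$)
$f{\left(w,A \right)} = \sqrt{A^{2} + w^{2}}$
$- Y - f{\left(a,-244 \right)} = \left(-1\right) 2952 - \sqrt{\left(-244\right)^{2} + \left(-12\right)^{2}} = -2952 - \sqrt{59536 + 144} = -2952 - \sqrt{59680} = -2952 - 4 \sqrt{3730}$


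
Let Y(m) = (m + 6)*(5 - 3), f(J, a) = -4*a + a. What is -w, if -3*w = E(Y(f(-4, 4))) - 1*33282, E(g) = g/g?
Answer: -33281/3 ≈ -11094.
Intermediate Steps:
f(J, a) = -3*a
Y(m) = 12 + 2*m (Y(m) = (6 + m)*2 = 12 + 2*m)
E(g) = 1
w = 33281/3 (w = -(1 - 1*33282)/3 = -(1 - 33282)/3 = -1/3*(-33281) = 33281/3 ≈ 11094.)
-w = -1*33281/3 = -33281/3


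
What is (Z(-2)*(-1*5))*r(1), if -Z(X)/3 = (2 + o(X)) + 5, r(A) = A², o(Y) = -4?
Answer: 45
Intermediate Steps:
Z(X) = -9 (Z(X) = -3*((2 - 4) + 5) = -3*(-2 + 5) = -3*3 = -9)
(Z(-2)*(-1*5))*r(1) = -(-9)*5*1² = -9*(-5)*1 = 45*1 = 45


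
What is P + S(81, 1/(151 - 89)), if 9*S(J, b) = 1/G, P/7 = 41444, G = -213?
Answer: 556137035/1917 ≈ 2.9011e+5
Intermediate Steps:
P = 290108 (P = 7*41444 = 290108)
S(J, b) = -1/1917 (S(J, b) = (⅑)/(-213) = (⅑)*(-1/213) = -1/1917)
P + S(81, 1/(151 - 89)) = 290108 - 1/1917 = 556137035/1917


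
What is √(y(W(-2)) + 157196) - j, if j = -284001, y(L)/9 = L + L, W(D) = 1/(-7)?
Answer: 284001 + √7702478/7 ≈ 2.8440e+5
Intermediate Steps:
W(D) = -⅐
y(L) = 18*L (y(L) = 9*(L + L) = 9*(2*L) = 18*L)
√(y(W(-2)) + 157196) - j = √(18*(-⅐) + 157196) - 1*(-284001) = √(-18/7 + 157196) + 284001 = √(1100354/7) + 284001 = √7702478/7 + 284001 = 284001 + √7702478/7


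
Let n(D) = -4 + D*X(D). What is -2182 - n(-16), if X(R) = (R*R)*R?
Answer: -67714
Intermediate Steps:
X(R) = R³ (X(R) = R²*R = R³)
n(D) = -4 + D⁴ (n(D) = -4 + D*D³ = -4 + D⁴)
-2182 - n(-16) = -2182 - (-4 + (-16)⁴) = -2182 - (-4 + 65536) = -2182 - 1*65532 = -2182 - 65532 = -67714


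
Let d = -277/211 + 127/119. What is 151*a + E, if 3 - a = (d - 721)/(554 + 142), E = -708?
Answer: -573924105/5825288 ≈ -98.523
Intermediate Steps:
d = -6166/25109 (d = -277*1/211 + 127*(1/119) = -277/211 + 127/119 = -6166/25109 ≈ -0.24557)
a = 23512449/5825288 (a = 3 - (-6166/25109 - 721)/(554 + 142) = 3 - (-18109755)/(25109*696) = 3 - 1*(-6036585/5825288) = 3 + 6036585/5825288 = 23512449/5825288 ≈ 4.0363)
151*a + E = 151*(23512449/5825288) - 708 = 3550379799/5825288 - 708 = -573924105/5825288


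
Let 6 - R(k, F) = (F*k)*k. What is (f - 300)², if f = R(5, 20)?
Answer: 630436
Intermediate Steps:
R(k, F) = 6 - F*k² (R(k, F) = 6 - F*k*k = 6 - F*k²)
f = -494 (f = 6 - 1*20*5² = 6 - 1*20*25 = 6 - 500 = -494)
(f - 300)² = (-494 - 300)² = (-794)² = 630436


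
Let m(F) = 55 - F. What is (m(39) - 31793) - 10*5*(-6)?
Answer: -31477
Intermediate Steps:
(m(39) - 31793) - 10*5*(-6) = ((55 - 1*39) - 31793) - 10*5*(-6) = ((55 - 39) - 31793) - 50*(-6) = (16 - 31793) + 300 = -31777 + 300 = -31477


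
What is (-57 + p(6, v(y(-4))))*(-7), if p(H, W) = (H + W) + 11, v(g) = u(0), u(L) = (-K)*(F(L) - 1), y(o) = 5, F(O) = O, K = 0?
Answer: 280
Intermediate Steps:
u(L) = 0 (u(L) = (-1*0)*(L - 1) = 0*(-1 + L) = 0)
v(g) = 0
p(H, W) = 11 + H + W
(-57 + p(6, v(y(-4))))*(-7) = (-57 + (11 + 6 + 0))*(-7) = (-57 + 17)*(-7) = -40*(-7) = 280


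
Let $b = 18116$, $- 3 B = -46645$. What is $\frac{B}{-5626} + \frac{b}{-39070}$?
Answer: $- \frac{1064090999}{329711730} \approx -3.2273$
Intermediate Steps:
$B = \frac{46645}{3}$ ($B = \left(- \frac{1}{3}\right) \left(-46645\right) = \frac{46645}{3} \approx 15548.0$)
$\frac{B}{-5626} + \frac{b}{-39070} = \frac{46645}{3 \left(-5626\right)} + \frac{18116}{-39070} = \frac{46645}{3} \left(- \frac{1}{5626}\right) + 18116 \left(- \frac{1}{39070}\right) = - \frac{46645}{16878} - \frac{9058}{19535} = - \frac{1064090999}{329711730}$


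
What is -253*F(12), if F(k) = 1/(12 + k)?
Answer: -253/24 ≈ -10.542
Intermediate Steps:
-253*F(12) = -253/(12 + 12) = -253/24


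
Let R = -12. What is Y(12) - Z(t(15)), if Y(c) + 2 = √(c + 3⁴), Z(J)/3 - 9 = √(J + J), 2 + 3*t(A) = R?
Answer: -29 + √93 - 2*I*√21 ≈ -19.356 - 9.1651*I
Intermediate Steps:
t(A) = -14/3 (t(A) = -⅔ + (⅓)*(-12) = -⅔ - 4 = -14/3)
Z(J) = 27 + 3*√2*√J (Z(J) = 27 + 3*√(J + J) = 27 + 3*√(2*J) = 27 + 3*(√2*√J) = 27 + 3*√2*√J)
Y(c) = -2 + √(81 + c) (Y(c) = -2 + √(c + 3⁴) = -2 + √(c + 81) = -2 + √(81 + c))
Y(12) - Z(t(15)) = (-2 + √(81 + 12)) - (27 + 3*√2*√(-14/3)) = (-2 + √93) - (27 + 3*√2*(I*√42/3)) = (-2 + √93) - (27 + 2*I*√21) = (-2 + √93) + (-27 - 2*I*√21) = -29 + √93 - 2*I*√21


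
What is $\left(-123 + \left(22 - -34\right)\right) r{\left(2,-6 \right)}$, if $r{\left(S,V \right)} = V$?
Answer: $402$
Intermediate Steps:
$\left(-123 + \left(22 - -34\right)\right) r{\left(2,-6 \right)} = \left(-123 + \left(22 - -34\right)\right) \left(-6\right) = \left(-123 + \left(22 + 34\right)\right) \left(-6\right) = \left(-123 + 56\right) \left(-6\right) = \left(-67\right) \left(-6\right) = 402$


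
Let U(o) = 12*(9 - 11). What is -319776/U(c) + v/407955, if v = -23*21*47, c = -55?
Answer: 1811856573/135985 ≈ 13324.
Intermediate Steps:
v = -22701 (v = -483*47 = -22701)
U(o) = -24 (U(o) = 12*(-2) = -24)
-319776/U(c) + v/407955 = -319776/(-24) - 22701/407955 = -319776*(-1/24) - 22701*1/407955 = 13324 - 7567/135985 = 1811856573/135985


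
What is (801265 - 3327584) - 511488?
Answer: -3037807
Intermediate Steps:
(801265 - 3327584) - 511488 = -2526319 - 511488 = -3037807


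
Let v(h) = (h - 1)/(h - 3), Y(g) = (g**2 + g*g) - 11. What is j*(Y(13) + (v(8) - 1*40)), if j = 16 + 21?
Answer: 53354/5 ≈ 10671.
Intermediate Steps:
Y(g) = -11 + 2*g**2 (Y(g) = (g**2 + g**2) - 11 = 2*g**2 - 11 = -11 + 2*g**2)
v(h) = (-1 + h)/(-3 + h)
j = 37
j*(Y(13) + (v(8) - 1*40)) = 37*((-11 + 2*13**2) + ((-1 + 8)/(-3 + 8) - 1*40)) = 37*((-11 + 2*169) + (7/5 - 40)) = 37*((-11 + 338) + ((1/5)*7 - 40)) = 37*(327 + (7/5 - 40)) = 37*(327 - 193/5) = 37*(1442/5) = 53354/5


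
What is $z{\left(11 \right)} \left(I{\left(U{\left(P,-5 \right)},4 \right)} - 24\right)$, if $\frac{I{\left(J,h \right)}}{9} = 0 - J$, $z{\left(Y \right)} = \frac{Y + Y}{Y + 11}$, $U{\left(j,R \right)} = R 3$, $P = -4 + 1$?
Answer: $111$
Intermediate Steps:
$P = -3$
$U{\left(j,R \right)} = 3 R$
$z{\left(Y \right)} = \frac{2 Y}{11 + Y}$
$I{\left(J,h \right)} = - 9 J$ ($I{\left(J,h \right)} = 9 \left(0 - J\right) = 9 \left(- J\right) = - 9 J$)
$z{\left(11 \right)} \left(I{\left(U{\left(P,-5 \right)},4 \right)} - 24\right) = 2 \cdot 11 \frac{1}{11 + 11} \left(- 9 \cdot 3 \left(-5\right) - 24\right) = 2 \cdot 11 \cdot \frac{1}{22} \left(\left(-9\right) \left(-15\right) - 24\right) = 2 \cdot 11 \cdot \frac{1}{22} \left(135 - 24\right) = 1 \cdot 111 = 111$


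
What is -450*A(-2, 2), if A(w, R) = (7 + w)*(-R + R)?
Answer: 0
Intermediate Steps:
A(w, R) = 0 (A(w, R) = (7 + w)*0 = 0)
-450*A(-2, 2) = -450*0 = 0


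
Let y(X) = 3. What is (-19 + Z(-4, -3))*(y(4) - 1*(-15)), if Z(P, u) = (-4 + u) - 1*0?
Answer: -468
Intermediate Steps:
Z(P, u) = -4 + u (Z(P, u) = (-4 + u) + 0 = -4 + u)
(-19 + Z(-4, -3))*(y(4) - 1*(-15)) = (-19 + (-4 - 3))*(3 - 1*(-15)) = (-19 - 7)*(3 + 15) = -26*18 = -468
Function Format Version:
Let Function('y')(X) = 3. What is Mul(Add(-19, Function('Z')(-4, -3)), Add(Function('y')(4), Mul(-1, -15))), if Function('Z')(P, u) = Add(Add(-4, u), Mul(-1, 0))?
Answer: -468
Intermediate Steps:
Function('Z')(P, u) = Add(-4, u) (Function('Z')(P, u) = Add(Add(-4, u), 0) = Add(-4, u))
Mul(Add(-19, Function('Z')(-4, -3)), Add(Function('y')(4), Mul(-1, -15))) = Mul(Add(-19, Add(-4, -3)), Add(3, Mul(-1, -15))) = Mul(Add(-19, -7), Add(3, 15)) = Mul(-26, 18) = -468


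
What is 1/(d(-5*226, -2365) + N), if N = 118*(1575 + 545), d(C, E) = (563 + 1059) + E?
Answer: 1/249417 ≈ 4.0094e-6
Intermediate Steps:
d(C, E) = 1622 + E
N = 250160 (N = 118*2120 = 250160)
1/(d(-5*226, -2365) + N) = 1/((1622 - 2365) + 250160) = 1/(-743 + 250160) = 1/249417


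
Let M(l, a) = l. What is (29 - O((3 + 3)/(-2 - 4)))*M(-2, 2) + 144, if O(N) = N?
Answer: 84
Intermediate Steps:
(29 - O((3 + 3)/(-2 - 4)))*M(-2, 2) + 144 = (29 - (3 + 3)/(-2 - 4))*(-2) + 144 = (29 - 6/(-6))*(-2) + 144 = (29 - 6*(-1)/6)*(-2) + 144 = (29 - 1*(-1))*(-2) + 144 = (29 + 1)*(-2) + 144 = 30*(-2) + 144 = -60 + 144 = 84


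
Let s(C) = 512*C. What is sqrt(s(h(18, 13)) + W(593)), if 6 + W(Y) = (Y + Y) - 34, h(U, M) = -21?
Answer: I*sqrt(9606) ≈ 98.01*I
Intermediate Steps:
W(Y) = -40 + 2*Y (W(Y) = -6 + ((Y + Y) - 34) = -6 + (2*Y - 34) = -6 + (-34 + 2*Y) = -40 + 2*Y)
sqrt(s(h(18, 13)) + W(593)) = sqrt(512*(-21) + (-40 + 2*593)) = sqrt(-10752 + (-40 + 1186)) = sqrt(-10752 + 1146) = sqrt(-9606) = I*sqrt(9606)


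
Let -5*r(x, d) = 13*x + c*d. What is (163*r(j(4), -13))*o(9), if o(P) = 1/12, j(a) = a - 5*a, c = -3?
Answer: 27547/60 ≈ 459.12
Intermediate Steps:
j(a) = -4*a
r(x, d) = -13*x/5 + 3*d/5 (r(x, d) = -(13*x - 3*d)/5 = -(-3*d + 13*x)/5 = -13*x/5 + 3*d/5)
o(P) = 1/12
(163*r(j(4), -13))*o(9) = (163*(-(-52)*4/5 + (⅗)*(-13)))*(1/12) = (163*(-13/5*(-16) - 39/5))*(1/12) = (163*(208/5 - 39/5))*(1/12) = (163*(169/5))*(1/12) = (27547/5)*(1/12) = 27547/60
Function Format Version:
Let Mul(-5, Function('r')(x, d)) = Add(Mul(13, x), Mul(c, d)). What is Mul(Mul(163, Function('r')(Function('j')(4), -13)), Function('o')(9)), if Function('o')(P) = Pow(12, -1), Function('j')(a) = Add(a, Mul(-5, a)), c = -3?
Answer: Rational(27547, 60) ≈ 459.12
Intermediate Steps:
Function('j')(a) = Mul(-4, a)
Function('r')(x, d) = Add(Mul(Rational(-13, 5), x), Mul(Rational(3, 5), d)) (Function('r')(x, d) = Mul(Rational(-1, 5), Add(Mul(13, x), Mul(-3, d))) = Mul(Rational(-1, 5), Add(Mul(-3, d), Mul(13, x))) = Add(Mul(Rational(-13, 5), x), Mul(Rational(3, 5), d)))
Function('o')(P) = Rational(1, 12)
Mul(Mul(163, Function('r')(Function('j')(4), -13)), Function('o')(9)) = Mul(Mul(163, Add(Mul(Rational(-13, 5), Mul(-4, 4)), Mul(Rational(3, 5), -13))), Rational(1, 12)) = Mul(Mul(163, Add(Mul(Rational(-13, 5), -16), Rational(-39, 5))), Rational(1, 12)) = Mul(Mul(163, Add(Rational(208, 5), Rational(-39, 5))), Rational(1, 12)) = Mul(Mul(163, Rational(169, 5)), Rational(1, 12)) = Mul(Rational(27547, 5), Rational(1, 12)) = Rational(27547, 60)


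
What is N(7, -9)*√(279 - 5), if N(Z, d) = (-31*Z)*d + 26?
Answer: 1979*√274 ≈ 32758.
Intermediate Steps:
N(Z, d) = 26 - 31*Z*d (N(Z, d) = -31*Z*d + 26 = 26 - 31*Z*d)
N(7, -9)*√(279 - 5) = (26 - 31*7*(-9))*√(279 - 5) = (26 + 1953)*√274 = 1979*√274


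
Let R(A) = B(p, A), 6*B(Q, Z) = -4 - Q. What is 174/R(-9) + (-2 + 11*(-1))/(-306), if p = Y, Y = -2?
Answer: -159719/306 ≈ -521.96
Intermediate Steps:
p = -2
B(Q, Z) = -⅔ - Q/6 (B(Q, Z) = (-4 - Q)/6 = -⅔ - Q/6)
R(A) = -⅓ (R(A) = -⅔ - ⅙*(-2) = -⅔ + ⅓ = -⅓)
174/R(-9) + (-2 + 11*(-1))/(-306) = 174/(-⅓) + (-2 + 11*(-1))/(-306) = 174*(-3) + (-2 - 11)*(-1/306) = -522 - 13*(-1/306) = -522 + 13/306 = -159719/306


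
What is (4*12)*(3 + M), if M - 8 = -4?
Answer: 336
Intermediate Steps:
M = 4 (M = 8 - 4 = 4)
(4*12)*(3 + M) = (4*12)*(3 + 4) = 48*7 = 336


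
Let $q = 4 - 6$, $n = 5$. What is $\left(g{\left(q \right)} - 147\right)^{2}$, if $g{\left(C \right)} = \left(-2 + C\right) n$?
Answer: $27889$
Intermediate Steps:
$q = -2$
$g{\left(C \right)} = -10 + 5 C$ ($g{\left(C \right)} = \left(-2 + C\right) 5 = -10 + 5 C$)
$\left(g{\left(q \right)} - 147\right)^{2} = \left(\left(-10 + 5 \left(-2\right)\right) - 147\right)^{2} = \left(\left(-10 - 10\right) - 147\right)^{2} = \left(-20 - 147\right)^{2} = \left(-167\right)^{2} = 27889$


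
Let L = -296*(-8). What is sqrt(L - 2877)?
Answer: I*sqrt(509) ≈ 22.561*I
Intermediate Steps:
L = 2368
sqrt(L - 2877) = sqrt(2368 - 2877) = sqrt(-509) = I*sqrt(509)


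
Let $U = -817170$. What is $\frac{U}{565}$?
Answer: $- \frac{163434}{113} \approx -1446.3$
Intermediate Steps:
$\frac{U}{565} = - \frac{817170}{565} = \left(-817170\right) \frac{1}{565} = - \frac{163434}{113}$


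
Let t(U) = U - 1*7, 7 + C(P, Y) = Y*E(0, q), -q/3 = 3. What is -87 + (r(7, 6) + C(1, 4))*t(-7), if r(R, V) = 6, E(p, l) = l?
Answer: 431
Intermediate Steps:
q = -9 (q = -3*3 = -9)
C(P, Y) = -7 - 9*Y (C(P, Y) = -7 + Y*(-9) = -7 - 9*Y)
t(U) = -7 + U (t(U) = U - 7 = -7 + U)
-87 + (r(7, 6) + C(1, 4))*t(-7) = -87 + (6 + (-7 - 9*4))*(-7 - 7) = -87 + (6 + (-7 - 36))*(-14) = -87 + (6 - 43)*(-14) = -87 - 37*(-14) = -87 + 518 = 431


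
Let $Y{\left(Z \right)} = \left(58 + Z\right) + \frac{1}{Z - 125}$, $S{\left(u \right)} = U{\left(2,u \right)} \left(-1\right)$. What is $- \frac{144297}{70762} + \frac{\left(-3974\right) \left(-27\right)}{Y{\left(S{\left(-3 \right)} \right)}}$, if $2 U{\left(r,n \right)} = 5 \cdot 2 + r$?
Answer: $\frac{993650554089}{481959982} \approx 2061.7$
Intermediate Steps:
$U{\left(r,n \right)} = 5 + \frac{r}{2}$ ($U{\left(r,n \right)} = \frac{5 \cdot 2 + r}{2} = \frac{10 + r}{2} = 5 + \frac{r}{2}$)
$S{\left(u \right)} = -6$ ($S{\left(u \right)} = \left(5 + \frac{1}{2} \cdot 2\right) \left(-1\right) = \left(5 + 1\right) \left(-1\right) = 6 \left(-1\right) = -6$)
$Y{\left(Z \right)} = 58 + Z + \frac{1}{-125 + Z}$ ($Y{\left(Z \right)} = \left(58 + Z\right) + \frac{1}{-125 + Z} = 58 + Z + \frac{1}{-125 + Z}$)
$- \frac{144297}{70762} + \frac{\left(-3974\right) \left(-27\right)}{Y{\left(S{\left(-3 \right)} \right)}} = - \frac{144297}{70762} + \frac{\left(-3974\right) \left(-27\right)}{\frac{1}{-125 - 6} \left(-7249 + \left(-6\right)^{2} - -402\right)} = \left(-144297\right) \frac{1}{70762} + \frac{107298}{\frac{1}{-131} \left(-7249 + 36 + 402\right)} = - \frac{144297}{70762} + \frac{107298}{\left(- \frac{1}{131}\right) \left(-6811\right)} = - \frac{144297}{70762} + \frac{107298}{\frac{6811}{131}} = - \frac{144297}{70762} + 107298 \cdot \frac{131}{6811} = - \frac{144297}{70762} + \frac{14056038}{6811} = \frac{993650554089}{481959982}$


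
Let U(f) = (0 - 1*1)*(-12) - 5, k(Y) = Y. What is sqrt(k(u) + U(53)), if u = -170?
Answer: I*sqrt(163) ≈ 12.767*I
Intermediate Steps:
U(f) = 7 (U(f) = (0 - 1)*(-12) - 5 = -1*(-12) - 5 = 12 - 5 = 7)
sqrt(k(u) + U(53)) = sqrt(-170 + 7) = sqrt(-163) = I*sqrt(163)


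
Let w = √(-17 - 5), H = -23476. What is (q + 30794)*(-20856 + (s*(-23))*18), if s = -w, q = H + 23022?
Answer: -632771040 + 12560760*I*√22 ≈ -6.3277e+8 + 5.8915e+7*I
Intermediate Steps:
q = -454 (q = -23476 + 23022 = -454)
w = I*√22 (w = √(-22) = I*√22 ≈ 4.6904*I)
s = -I*√22 ≈ -4.6904*I
(q + 30794)*(-20856 + (s*(-23))*18) = (-454 + 30794)*(-20856 + (-I*√22*(-23))*18) = 30340*(-20856 + (23*I*√22)*18) = 30340*(-20856 + 414*I*√22) = -632771040 + 12560760*I*√22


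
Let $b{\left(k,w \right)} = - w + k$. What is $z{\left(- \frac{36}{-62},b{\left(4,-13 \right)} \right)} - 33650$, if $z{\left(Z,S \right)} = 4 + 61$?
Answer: $-33585$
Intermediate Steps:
$b{\left(k,w \right)} = k - w$
$z{\left(Z,S \right)} = 65$
$z{\left(- \frac{36}{-62},b{\left(4,-13 \right)} \right)} - 33650 = 65 - 33650 = -33585$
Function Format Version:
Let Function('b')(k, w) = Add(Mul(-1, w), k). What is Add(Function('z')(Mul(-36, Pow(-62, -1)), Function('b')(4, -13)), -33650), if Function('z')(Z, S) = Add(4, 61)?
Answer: -33585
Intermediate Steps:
Function('b')(k, w) = Add(k, Mul(-1, w))
Function('z')(Z, S) = 65
Add(Function('z')(Mul(-36, Pow(-62, -1)), Function('b')(4, -13)), -33650) = Add(65, -33650) = -33585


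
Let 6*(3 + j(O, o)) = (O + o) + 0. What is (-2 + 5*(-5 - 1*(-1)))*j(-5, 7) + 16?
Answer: 224/3 ≈ 74.667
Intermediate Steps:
j(O, o) = -3 + O/6 + o/6 (j(O, o) = -3 + ((O + o) + 0)/6 = -3 + (O + o)/6 = -3 + (O/6 + o/6) = -3 + O/6 + o/6)
(-2 + 5*(-5 - 1*(-1)))*j(-5, 7) + 16 = (-2 + 5*(-5 - 1*(-1)))*(-3 + (1/6)*(-5) + (1/6)*7) + 16 = (-2 + 5*(-5 + 1))*(-3 - 5/6 + 7/6) + 16 = (-2 + 5*(-4))*(-8/3) + 16 = (-2 - 20)*(-8/3) + 16 = -22*(-8/3) + 16 = 176/3 + 16 = 224/3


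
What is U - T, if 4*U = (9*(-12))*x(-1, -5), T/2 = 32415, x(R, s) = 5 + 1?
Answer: -64992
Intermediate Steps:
x(R, s) = 6
T = 64830 (T = 2*32415 = 64830)
U = -162 (U = ((9*(-12))*6)/4 = (-108*6)/4 = (¼)*(-648) = -162)
U - T = -162 - 1*64830 = -162 - 64830 = -64992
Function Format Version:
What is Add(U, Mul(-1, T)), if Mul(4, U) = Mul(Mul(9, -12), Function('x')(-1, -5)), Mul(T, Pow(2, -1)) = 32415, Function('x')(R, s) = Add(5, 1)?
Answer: -64992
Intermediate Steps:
Function('x')(R, s) = 6
T = 64830 (T = Mul(2, 32415) = 64830)
U = -162 (U = Mul(Rational(1, 4), Mul(Mul(9, -12), 6)) = Mul(Rational(1, 4), Mul(-108, 6)) = Mul(Rational(1, 4), -648) = -162)
Add(U, Mul(-1, T)) = Add(-162, Mul(-1, 64830)) = Add(-162, -64830) = -64992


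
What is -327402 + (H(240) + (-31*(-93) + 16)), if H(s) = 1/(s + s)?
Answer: -155761439/480 ≈ -3.2450e+5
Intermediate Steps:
H(s) = 1/(2*s)
-327402 + (H(240) + (-31*(-93) + 16)) = -327402 + ((½)/240 + (-31*(-93) + 16)) = -327402 + ((½)*(1/240) + (2883 + 16)) = -327402 + (1/480 + 2899) = -327402 + 1391521/480 = -155761439/480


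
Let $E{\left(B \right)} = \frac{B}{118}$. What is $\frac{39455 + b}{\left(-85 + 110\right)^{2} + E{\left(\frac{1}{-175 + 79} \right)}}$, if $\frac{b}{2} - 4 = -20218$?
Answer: $- \frac{11022144}{7079999} \approx -1.5568$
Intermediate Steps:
$b = -40428$ ($b = 8 + 2 \left(-20218\right) = 8 - 40436 = -40428$)
$E{\left(B \right)} = \frac{B}{118}$ ($E{\left(B \right)} = B \frac{1}{118} = \frac{B}{118}$)
$\frac{39455 + b}{\left(-85 + 110\right)^{2} + E{\left(\frac{1}{-175 + 79} \right)}} = \frac{39455 - 40428}{\left(-85 + 110\right)^{2} + \frac{1}{118 \left(-175 + 79\right)}} = - \frac{973}{25^{2} + \frac{1}{118 \left(-96\right)}} = - \frac{973}{625 + \frac{1}{118} \left(- \frac{1}{96}\right)} = - \frac{973}{625 - \frac{1}{11328}} = - \frac{973}{\frac{7079999}{11328}} = \left(-973\right) \frac{11328}{7079999} = - \frac{11022144}{7079999}$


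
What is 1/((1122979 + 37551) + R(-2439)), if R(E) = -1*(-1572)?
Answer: 1/1162102 ≈ 8.6051e-7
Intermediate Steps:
R(E) = 1572
1/((1122979 + 37551) + R(-2439)) = 1/((1122979 + 37551) + 1572) = 1/(1160530 + 1572) = 1/1162102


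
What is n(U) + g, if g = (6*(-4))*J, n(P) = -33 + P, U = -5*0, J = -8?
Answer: 159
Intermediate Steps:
U = 0
g = 192 (g = (6*(-4))*(-8) = -24*(-8) = 192)
n(U) + g = (-33 + 0) + 192 = -33 + 192 = 159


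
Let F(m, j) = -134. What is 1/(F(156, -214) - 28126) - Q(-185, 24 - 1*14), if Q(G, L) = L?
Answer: -282601/28260 ≈ -10.000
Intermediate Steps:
1/(F(156, -214) - 28126) - Q(-185, 24 - 1*14) = 1/(-134 - 28126) - (24 - 1*14) = 1/(-28260) - (24 - 14) = -1/28260 - 1*10 = -1/28260 - 10 = -282601/28260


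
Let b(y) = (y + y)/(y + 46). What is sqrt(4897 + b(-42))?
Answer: 2*sqrt(1219) ≈ 69.828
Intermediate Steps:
b(y) = 2*y/(46 + y) (b(y) = (2*y)/(46 + y) = 2*y/(46 + y))
sqrt(4897 + b(-42)) = sqrt(4897 + 2*(-42)/(46 - 42)) = sqrt(4897 + 2*(-42)/4) = sqrt(4897 + 2*(-42)*(1/4)) = sqrt(4897 - 21) = sqrt(4876) = 2*sqrt(1219)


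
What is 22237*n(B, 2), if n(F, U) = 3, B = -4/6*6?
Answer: 66711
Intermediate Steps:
B = -4 (B = -4*⅙*6 = -⅔*6 = -4)
22237*n(B, 2) = 22237*3 = 66711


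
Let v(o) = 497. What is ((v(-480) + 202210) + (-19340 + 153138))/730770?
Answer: 67301/146154 ≈ 0.46048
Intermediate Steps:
((v(-480) + 202210) + (-19340 + 153138))/730770 = ((497 + 202210) + (-19340 + 153138))/730770 = (202707 + 133798)*(1/730770) = 336505*(1/730770) = 67301/146154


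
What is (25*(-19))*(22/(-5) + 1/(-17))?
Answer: 36005/17 ≈ 2117.9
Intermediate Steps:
(25*(-19))*(22/(-5) + 1/(-17)) = -475*(22*(-⅕) + 1*(-1/17)) = -475*(-22/5 - 1/17) = -475*(-379/85) = 36005/17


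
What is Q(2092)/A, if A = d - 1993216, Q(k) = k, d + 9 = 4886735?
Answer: 1046/1446755 ≈ 0.00072300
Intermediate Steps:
d = 4886726 (d = -9 + 4886735 = 4886726)
A = 2893510 (A = 4886726 - 1993216 = 2893510)
Q(2092)/A = 2092/2893510 = 2092*(1/2893510) = 1046/1446755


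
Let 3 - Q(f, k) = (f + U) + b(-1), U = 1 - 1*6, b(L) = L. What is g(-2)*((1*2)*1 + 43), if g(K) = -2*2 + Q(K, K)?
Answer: 315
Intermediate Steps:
U = -5 (U = 1 - 6 = -5)
Q(f, k) = 9 - f (Q(f, k) = 3 - ((f - 5) - 1) = 3 - ((-5 + f) - 1) = 3 - (-6 + f) = 3 + (6 - f) = 9 - f)
g(K) = 5 - K (g(K) = -2*2 + (9 - K) = -4 + (9 - K) = 5 - K)
g(-2)*((1*2)*1 + 43) = (5 - 1*(-2))*((1*2)*1 + 43) = (5 + 2)*(2*1 + 43) = 7*(2 + 43) = 7*45 = 315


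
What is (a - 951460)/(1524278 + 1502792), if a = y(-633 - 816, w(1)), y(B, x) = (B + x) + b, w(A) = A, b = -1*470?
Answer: -1759/5585 ≈ -0.31495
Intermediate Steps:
b = -470
y(B, x) = -470 + B + x (y(B, x) = (B + x) - 470 = -470 + B + x)
a = -1918 (a = -470 + (-633 - 816) + 1 = -470 - 1449 + 1 = -1918)
(a - 951460)/(1524278 + 1502792) = (-1918 - 951460)/(1524278 + 1502792) = -953378/3027070 = -953378*1/3027070 = -1759/5585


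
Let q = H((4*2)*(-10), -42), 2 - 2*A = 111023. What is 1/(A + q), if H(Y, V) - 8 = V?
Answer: -2/111089 ≈ -1.8004e-5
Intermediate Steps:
A = -111021/2 (A = 1 - ½*111023 = 1 - 111023/2 = -111021/2 ≈ -55511.)
H(Y, V) = 8 + V
q = -34 (q = 8 - 42 = -34)
1/(A + q) = 1/(-111021/2 - 34) = 1/(-111089/2) = -2/111089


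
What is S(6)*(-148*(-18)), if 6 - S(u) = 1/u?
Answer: 15540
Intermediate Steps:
S(u) = 6 - 1/u
S(6)*(-148*(-18)) = (6 - 1/6)*(-148*(-18)) = (6 - 1*⅙)*2664 = (6 - ⅙)*2664 = (35/6)*2664 = 15540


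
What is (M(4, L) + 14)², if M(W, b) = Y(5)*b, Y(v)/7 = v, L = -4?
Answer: 15876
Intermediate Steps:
Y(v) = 7*v
M(W, b) = 35*b (M(W, b) = (7*5)*b = 35*b)
(M(4, L) + 14)² = (35*(-4) + 14)² = (-140 + 14)² = (-126)² = 15876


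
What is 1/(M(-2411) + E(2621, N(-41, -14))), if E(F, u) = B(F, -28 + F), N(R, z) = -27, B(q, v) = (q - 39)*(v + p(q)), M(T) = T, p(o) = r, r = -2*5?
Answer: 1/6666895 ≈ 1.4999e-7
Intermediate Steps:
r = -10
p(o) = -10
B(q, v) = (-39 + q)*(-10 + v) (B(q, v) = (q - 39)*(v - 10) = (-39 + q)*(-10 + v))
E(F, u) = 1482 - 49*F + F*(-28 + F) (E(F, u) = 390 - 39*(-28 + F) - 10*F + F*(-28 + F) = 390 + (1092 - 39*F) - 10*F + F*(-28 + F) = 1482 - 49*F + F*(-28 + F))
1/(M(-2411) + E(2621, N(-41, -14))) = 1/(-2411 + (1482 + 2621² - 77*2621)) = 1/(-2411 + (1482 + 6869641 - 201817)) = 1/(-2411 + 6669306) = 1/6666895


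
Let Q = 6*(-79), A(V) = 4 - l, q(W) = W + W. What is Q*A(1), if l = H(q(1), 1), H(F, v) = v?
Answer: -1422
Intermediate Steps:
q(W) = 2*W
l = 1
A(V) = 3 (A(V) = 4 - 1*1 = 4 - 1 = 3)
Q = -474
Q*A(1) = -474*3 = -1422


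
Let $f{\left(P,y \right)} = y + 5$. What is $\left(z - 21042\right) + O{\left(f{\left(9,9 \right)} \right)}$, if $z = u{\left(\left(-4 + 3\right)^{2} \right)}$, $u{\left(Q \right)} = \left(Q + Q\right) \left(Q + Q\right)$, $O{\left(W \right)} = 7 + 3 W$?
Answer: $-20989$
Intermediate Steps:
$f{\left(P,y \right)} = 5 + y$
$u{\left(Q \right)} = 4 Q^{2}$ ($u{\left(Q \right)} = 2 Q 2 Q = 4 Q^{2}$)
$z = 4$ ($z = 4 \left(\left(-4 + 3\right)^{2}\right)^{2} = 4 \left(\left(-1\right)^{2}\right)^{2} = 4 \cdot 1^{2} = 4 \cdot 1 = 4$)
$\left(z - 21042\right) + O{\left(f{\left(9,9 \right)} \right)} = \left(4 - 21042\right) + \left(7 + 3 \left(5 + 9\right)\right) = \left(4 - 21042\right) + \left(7 + 3 \cdot 14\right) = -21038 + \left(7 + 42\right) = -21038 + 49 = -20989$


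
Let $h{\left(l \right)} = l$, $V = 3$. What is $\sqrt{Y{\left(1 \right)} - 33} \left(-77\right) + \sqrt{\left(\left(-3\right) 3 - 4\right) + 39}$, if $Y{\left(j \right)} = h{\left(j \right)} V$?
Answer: $\sqrt{26} - 77 i \sqrt{30} \approx 5.099 - 421.75 i$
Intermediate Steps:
$Y{\left(j \right)} = 3 j$ ($Y{\left(j \right)} = j 3 = 3 j$)
$\sqrt{Y{\left(1 \right)} - 33} \left(-77\right) + \sqrt{\left(\left(-3\right) 3 - 4\right) + 39} = \sqrt{3 \cdot 1 - 33} \left(-77\right) + \sqrt{\left(\left(-3\right) 3 - 4\right) + 39} = \sqrt{3 - 33} \left(-77\right) + \sqrt{\left(-9 - 4\right) + 39} = \sqrt{-30} \left(-77\right) + \sqrt{-13 + 39} = i \sqrt{30} \left(-77\right) + \sqrt{26} = - 77 i \sqrt{30} + \sqrt{26} = \sqrt{26} - 77 i \sqrt{30}$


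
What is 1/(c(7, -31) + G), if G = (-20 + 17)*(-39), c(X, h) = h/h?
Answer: 1/118 ≈ 0.0084746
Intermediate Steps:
c(X, h) = 1
G = 117 (G = -3*(-39) = 117)
1/(c(7, -31) + G) = 1/(1 + 117) = 1/118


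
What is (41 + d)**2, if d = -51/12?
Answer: 21609/16 ≈ 1350.6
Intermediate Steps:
d = -17/4 (d = -51*1/12 = -17/4 ≈ -4.2500)
(41 + d)**2 = (41 - 17/4)**2 = (147/4)**2 = 21609/16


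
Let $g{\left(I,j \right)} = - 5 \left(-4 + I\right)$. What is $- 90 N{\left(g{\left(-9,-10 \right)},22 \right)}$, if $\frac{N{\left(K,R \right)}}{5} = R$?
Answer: $-9900$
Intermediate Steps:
$g{\left(I,j \right)} = 20 - 5 I$
$N{\left(K,R \right)} = 5 R$
$- 90 N{\left(g{\left(-9,-10 \right)},22 \right)} = - 90 \cdot 5 \cdot 22 = \left(-90\right) 110 = -9900$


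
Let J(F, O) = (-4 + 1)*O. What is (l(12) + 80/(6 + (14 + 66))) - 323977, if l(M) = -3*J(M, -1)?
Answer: -13931358/43 ≈ -3.2399e+5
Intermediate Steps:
J(F, O) = -3*O
l(M) = -9 (l(M) = -(-9)*(-1) = -3*3 = -9)
(l(12) + 80/(6 + (14 + 66))) - 323977 = (-9 + 80/(6 + (14 + 66))) - 323977 = (-9 + 80/(6 + 80)) - 323977 = (-9 + 80/86) - 323977 = (-9 + (1/86)*80) - 323977 = (-9 + 40/43) - 323977 = -347/43 - 323977 = -13931358/43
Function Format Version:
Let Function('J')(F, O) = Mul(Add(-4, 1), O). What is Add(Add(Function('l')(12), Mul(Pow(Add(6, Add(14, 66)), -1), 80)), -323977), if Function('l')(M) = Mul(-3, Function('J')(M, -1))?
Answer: Rational(-13931358, 43) ≈ -3.2399e+5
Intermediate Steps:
Function('J')(F, O) = Mul(-3, O)
Function('l')(M) = -9 (Function('l')(M) = Mul(-3, Mul(-3, -1)) = Mul(-3, 3) = -9)
Add(Add(Function('l')(12), Mul(Pow(Add(6, Add(14, 66)), -1), 80)), -323977) = Add(Add(-9, Mul(Pow(Add(6, Add(14, 66)), -1), 80)), -323977) = Add(Add(-9, Mul(Pow(Add(6, 80), -1), 80)), -323977) = Add(Add(-9, Mul(Pow(86, -1), 80)), -323977) = Add(Add(-9, Mul(Rational(1, 86), 80)), -323977) = Add(Add(-9, Rational(40, 43)), -323977) = Add(Rational(-347, 43), -323977) = Rational(-13931358, 43)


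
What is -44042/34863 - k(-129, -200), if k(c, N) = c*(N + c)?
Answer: -1479664625/34863 ≈ -42442.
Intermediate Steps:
-44042/34863 - k(-129, -200) = -44042/34863 - (-129)*(-200 - 129) = -44042*1/34863 - (-129)*(-329) = -44042/34863 - 1*42441 = -44042/34863 - 42441 = -1479664625/34863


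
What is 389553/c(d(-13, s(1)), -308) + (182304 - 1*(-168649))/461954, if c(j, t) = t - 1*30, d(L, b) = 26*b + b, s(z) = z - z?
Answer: -44959236112/39035113 ≈ -1151.8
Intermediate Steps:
s(z) = 0
d(L, b) = 27*b
c(j, t) = -30 + t (c(j, t) = t - 30 = -30 + t)
389553/c(d(-13, s(1)), -308) + (182304 - 1*(-168649))/461954 = 389553/(-30 - 308) + (182304 - 1*(-168649))/461954 = 389553/(-338) + (182304 + 168649)*(1/461954) = 389553*(-1/338) + 350953*(1/461954) = -389553/338 + 350953/461954 = -44959236112/39035113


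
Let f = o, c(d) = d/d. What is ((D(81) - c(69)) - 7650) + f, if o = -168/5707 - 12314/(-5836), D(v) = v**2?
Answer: -18117150565/16653026 ≈ -1087.9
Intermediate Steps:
c(d) = 1
o = 34647775/16653026 (o = -168*1/5707 - 12314*(-1/5836) = -168/5707 + 6157/2918 = 34647775/16653026 ≈ 2.0806)
f = 34647775/16653026 ≈ 2.0806
((D(81) - c(69)) - 7650) + f = ((81**2 - 1*1) - 7650) + 34647775/16653026 = ((6561 - 1) - 7650) + 34647775/16653026 = (6560 - 7650) + 34647775/16653026 = -1090 + 34647775/16653026 = -18117150565/16653026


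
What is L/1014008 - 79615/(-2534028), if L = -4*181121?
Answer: -219391561829/321190583028 ≈ -0.68306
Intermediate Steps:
L = -724484
L/1014008 - 79615/(-2534028) = -724484/1014008 - 79615/(-2534028) = -724484*1/1014008 - 79615*(-1/2534028) = -181121/253502 + 79615/2534028 = -219391561829/321190583028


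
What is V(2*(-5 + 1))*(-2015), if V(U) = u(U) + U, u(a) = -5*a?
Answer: -64480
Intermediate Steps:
V(U) = -4*U (V(U) = -5*U + U = -4*U)
V(2*(-5 + 1))*(-2015) = -8*(-5 + 1)*(-2015) = -8*(-4)*(-2015) = -4*(-8)*(-2015) = 32*(-2015) = -64480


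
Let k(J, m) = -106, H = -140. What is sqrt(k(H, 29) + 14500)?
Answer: sqrt(14394) ≈ 119.97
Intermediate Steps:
sqrt(k(H, 29) + 14500) = sqrt(-106 + 14500) = sqrt(14394)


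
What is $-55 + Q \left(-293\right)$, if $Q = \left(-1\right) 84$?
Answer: $24557$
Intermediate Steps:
$Q = -84$
$-55 + Q \left(-293\right) = -55 - -24612 = -55 + 24612 = 24557$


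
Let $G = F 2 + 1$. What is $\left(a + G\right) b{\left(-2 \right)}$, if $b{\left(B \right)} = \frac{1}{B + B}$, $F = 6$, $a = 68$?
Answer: $- \frac{81}{4} \approx -20.25$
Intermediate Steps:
$G = 13$ ($G = 6 \cdot 2 + 1 = 12 + 1 = 13$)
$b{\left(B \right)} = \frac{1}{2 B}$
$\left(a + G\right) b{\left(-2 \right)} = \left(68 + 13\right) \frac{1}{2 \left(-2\right)} = 81 \cdot \frac{1}{2} \left(- \frac{1}{2}\right) = 81 \left(- \frac{1}{4}\right) = - \frac{81}{4}$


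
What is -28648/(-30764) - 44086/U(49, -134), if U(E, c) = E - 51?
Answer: 169539875/7691 ≈ 22044.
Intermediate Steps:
U(E, c) = -51 + E
-28648/(-30764) - 44086/U(49, -134) = -28648/(-30764) - 44086/(-51 + 49) = -28648*(-1/30764) - 44086/(-2) = 7162/7691 - 44086*(-½) = 7162/7691 + 22043 = 169539875/7691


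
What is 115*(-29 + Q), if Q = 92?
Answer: 7245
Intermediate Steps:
115*(-29 + Q) = 115*(-29 + 92) = 115*63 = 7245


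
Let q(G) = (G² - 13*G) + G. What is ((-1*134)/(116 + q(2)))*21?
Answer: -469/16 ≈ -29.313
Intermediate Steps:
q(G) = G² - 12*G
((-1*134)/(116 + q(2)))*21 = ((-1*134)/(116 + 2*(-12 + 2)))*21 = (-134/(116 + 2*(-10)))*21 = (-134/(116 - 20))*21 = (-134/96)*21 = ((1/96)*(-134))*21 = -67/48*21 = -469/16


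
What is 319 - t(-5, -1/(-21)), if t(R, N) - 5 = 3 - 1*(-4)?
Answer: 307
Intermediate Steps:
t(R, N) = 12 (t(R, N) = 5 + (3 - 1*(-4)) = 5 + (3 + 4) = 5 + 7 = 12)
319 - t(-5, -1/(-21)) = 319 - 1*12 = 319 - 12 = 307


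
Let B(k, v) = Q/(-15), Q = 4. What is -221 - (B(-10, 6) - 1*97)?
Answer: -1856/15 ≈ -123.73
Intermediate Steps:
B(k, v) = -4/15 (B(k, v) = 4/(-15) = 4*(-1/15) = -4/15)
-221 - (B(-10, 6) - 1*97) = -221 - (-4/15 - 1*97) = -221 - (-4/15 - 97) = -221 - 1*(-1459/15) = -221 + 1459/15 = -1856/15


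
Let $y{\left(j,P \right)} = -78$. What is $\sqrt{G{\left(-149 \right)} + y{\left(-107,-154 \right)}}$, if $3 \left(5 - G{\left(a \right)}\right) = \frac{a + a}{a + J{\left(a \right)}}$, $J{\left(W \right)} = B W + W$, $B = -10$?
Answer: $\frac{5 i \sqrt{105}}{6} \approx 8.5391 i$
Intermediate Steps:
$J{\left(W \right)} = - 9 W$ ($J{\left(W \right)} = - 10 W + W = - 9 W$)
$G{\left(a \right)} = \frac{61}{12}$ ($G{\left(a \right)} = 5 - \frac{\left(a + a\right) \frac{1}{a - 9 a}}{3} = 5 - \frac{2 a \frac{1}{\left(-8\right) a}}{3} = 5 - \frac{2 a \left(- \frac{1}{8 a}\right)}{3} = 5 - - \frac{1}{12} = 5 + \frac{1}{12} = \frac{61}{12}$)
$\sqrt{G{\left(-149 \right)} + y{\left(-107,-154 \right)}} = \sqrt{\frac{61}{12} - 78} = \sqrt{- \frac{875}{12}} = \frac{5 i \sqrt{105}}{6}$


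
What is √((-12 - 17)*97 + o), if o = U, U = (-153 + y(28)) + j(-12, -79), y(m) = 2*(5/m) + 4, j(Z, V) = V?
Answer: I*√595966/14 ≈ 55.142*I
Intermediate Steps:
y(m) = 4 + 10/m (y(m) = 10/m + 4 = 4 + 10/m)
U = -3187/14 (U = (-153 + (4 + 10/28)) - 79 = (-153 + (4 + 10*(1/28))) - 79 = (-153 + (4 + 5/14)) - 79 = (-153 + 61/14) - 79 = -2081/14 - 79 = -3187/14 ≈ -227.64)
o = -3187/14 ≈ -227.64
√((-12 - 17)*97 + o) = √((-12 - 17)*97 - 3187/14) = √(-29*97 - 3187/14) = √(-2813 - 3187/14) = √(-42569/14) = I*√595966/14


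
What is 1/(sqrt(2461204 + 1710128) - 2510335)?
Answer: -2510335/6301777640893 - 2*sqrt(1042833)/6301777640893 ≈ -3.9868e-7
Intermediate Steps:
1/(sqrt(2461204 + 1710128) - 2510335) = 1/(sqrt(4171332) - 2510335) = 1/(2*sqrt(1042833) - 2510335) = 1/(-2510335 + 2*sqrt(1042833))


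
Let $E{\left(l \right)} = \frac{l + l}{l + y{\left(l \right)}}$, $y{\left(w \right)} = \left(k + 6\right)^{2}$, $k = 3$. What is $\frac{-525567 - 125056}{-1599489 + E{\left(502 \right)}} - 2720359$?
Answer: $- \frac{2536737334335588}{932501083} \approx -2.7204 \cdot 10^{6}$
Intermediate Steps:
$y{\left(w \right)} = 81$ ($y{\left(w \right)} = \left(3 + 6\right)^{2} = 9^{2} = 81$)
$E{\left(l \right)} = \frac{2 l}{81 + l}$ ($E{\left(l \right)} = \frac{l + l}{l + 81} = \frac{2 l}{81 + l}$)
$\frac{-525567 - 125056}{-1599489 + E{\left(502 \right)}} - 2720359 = \frac{-525567 - 125056}{-1599489 + 2 \cdot 502 \frac{1}{81 + 502}} - 2720359 = - \frac{650623}{-1599489 + 2 \cdot 502 \cdot \frac{1}{583}} - 2720359 = - \frac{650623}{-1599489 + \frac{1004}{583}} - 2720359 = - \frac{650623}{- \frac{932501083}{583}} - 2720359 = \left(-650623\right) \left(- \frac{583}{932501083}\right) - 2720359 = \frac{379313209}{932501083} - 2720359 = - \frac{2536737334335588}{932501083}$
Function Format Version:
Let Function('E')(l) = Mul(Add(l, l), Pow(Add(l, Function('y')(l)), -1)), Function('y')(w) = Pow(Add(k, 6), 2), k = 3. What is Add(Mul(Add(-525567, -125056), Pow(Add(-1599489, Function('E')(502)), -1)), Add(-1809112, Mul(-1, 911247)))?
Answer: Rational(-2536737334335588, 932501083) ≈ -2.7204e+6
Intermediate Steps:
Function('y')(w) = 81 (Function('y')(w) = Pow(Add(3, 6), 2) = Pow(9, 2) = 81)
Function('E')(l) = Mul(2, l, Pow(Add(81, l), -1)) (Function('E')(l) = Mul(Add(l, l), Pow(Add(l, 81), -1)) = Mul(Mul(2, l), Pow(Add(81, l), -1)) = Mul(2, l, Pow(Add(81, l), -1)))
Add(Mul(Add(-525567, -125056), Pow(Add(-1599489, Function('E')(502)), -1)), Add(-1809112, Mul(-1, 911247))) = Add(Mul(Add(-525567, -125056), Pow(Add(-1599489, Mul(2, 502, Pow(Add(81, 502), -1))), -1)), Add(-1809112, Mul(-1, 911247))) = Add(Mul(-650623, Pow(Add(-1599489, Mul(2, 502, Pow(583, -1))), -1)), Add(-1809112, -911247)) = Add(Mul(-650623, Pow(Add(-1599489, Mul(2, 502, Rational(1, 583))), -1)), -2720359) = Add(Mul(-650623, Pow(Add(-1599489, Rational(1004, 583)), -1)), -2720359) = Add(Mul(-650623, Pow(Rational(-932501083, 583), -1)), -2720359) = Add(Mul(-650623, Rational(-583, 932501083)), -2720359) = Add(Rational(379313209, 932501083), -2720359) = Rational(-2536737334335588, 932501083)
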